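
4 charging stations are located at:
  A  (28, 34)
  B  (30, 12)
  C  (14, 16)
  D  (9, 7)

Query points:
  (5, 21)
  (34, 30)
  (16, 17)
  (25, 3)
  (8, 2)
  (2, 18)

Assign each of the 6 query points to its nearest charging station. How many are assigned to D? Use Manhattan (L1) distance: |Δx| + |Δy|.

(5, 21) — d to each: A:36, B:34, C:14, D:18 → nearest is C
(34, 30) — d to each: A:10, B:22, C:34, D:48 → nearest is A
(16, 17) — d to each: A:29, B:19, C:3, D:17 → nearest is C
(25, 3) — d to each: A:34, B:14, C:24, D:20 → nearest is B
(8, 2) — d to each: A:52, B:32, C:20, D:6 → nearest is D
(2, 18) — d to each: A:42, B:34, C:14, D:18 → nearest is C
1 of the 6 points has D as nearest.

1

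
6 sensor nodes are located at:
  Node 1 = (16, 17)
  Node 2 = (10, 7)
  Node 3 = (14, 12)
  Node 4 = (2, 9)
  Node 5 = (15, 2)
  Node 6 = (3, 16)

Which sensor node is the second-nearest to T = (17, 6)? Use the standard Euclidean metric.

Since √ is increasing, it suffices to compare squared distances:
d²(T, Node 1) = (17−16)² + (6−17)² = 1 + 121 = 122
d²(T, Node 2) = (17−10)² + (6−7)² = 49 + 1 = 50
d²(T, Node 3) = (17−14)² + (6−12)² = 9 + 36 = 45
d²(T, Node 4) = (17−2)² + (6−9)² = 225 + 9 = 234
d²(T, Node 5) = (17−15)² + (6−2)² = 4 + 16 = 20
d²(T, Node 6) = (17−3)² + (6−16)² = 196 + 100 = 296
Sorted ascending: Node 5, Node 3, Node 2, … — the second-nearest is Node 3.

Node 3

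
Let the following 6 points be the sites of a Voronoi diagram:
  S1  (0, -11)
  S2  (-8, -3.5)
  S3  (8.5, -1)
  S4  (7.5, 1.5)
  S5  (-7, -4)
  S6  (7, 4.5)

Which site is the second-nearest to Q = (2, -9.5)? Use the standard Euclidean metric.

S5

Squared Euclidean distances:
|QS1|² = (2−0)² + (-9.5−(-11))² = 4 + 2.25 = 6.25
|QS2|² = (2−(-8))² + (-9.5−(-3.5))² = 100 + 36 = 136
|QS3|² = (2−8.5)² + (-9.5−(-1))² = 42.25 + 72.25 = 114.5
|QS4|² = (2−7.5)² + (-9.5−1.5)² = 30.25 + 121 = 151.25
|QS5|² = (2−(-7))² + (-9.5−(-4))² = 81 + 30.25 = 111.25
|QS6|² = (2−7)² + (-9.5−4.5)² = 25 + 196 = 221
Sorted ascending: S1, S5, S3, … — the second-nearest is S5.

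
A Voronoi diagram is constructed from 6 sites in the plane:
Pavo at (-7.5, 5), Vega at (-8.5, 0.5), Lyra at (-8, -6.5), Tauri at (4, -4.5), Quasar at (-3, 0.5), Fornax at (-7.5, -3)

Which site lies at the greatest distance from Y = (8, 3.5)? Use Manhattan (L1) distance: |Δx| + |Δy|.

Lyra

d(Y, Pavo) = 15.5 + 1.5 = 17
d(Y, Vega) = 16.5 + 3 = 19.5
d(Y, Lyra) = 16 + 10 = 26
d(Y, Tauri) = 4 + 8 = 12
d(Y, Quasar) = 11 + 3 = 14
d(Y, Fornax) = 15.5 + 6.5 = 22
The largest is to Lyra.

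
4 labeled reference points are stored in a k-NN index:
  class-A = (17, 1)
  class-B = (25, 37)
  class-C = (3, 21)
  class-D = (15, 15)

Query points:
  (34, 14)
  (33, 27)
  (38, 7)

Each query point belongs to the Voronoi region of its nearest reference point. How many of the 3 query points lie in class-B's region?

(34, 14) — d² to each: class-A:458, class-B:610, class-C:1010, class-D:362 → nearest is class-D
(33, 27) — d² to each: class-A:932, class-B:164, class-C:936, class-D:468 → nearest is class-B
(38, 7) — d² to each: class-A:477, class-B:1069, class-C:1421, class-D:593 → nearest is class-A
1 of the 3 points has class-B as nearest.

1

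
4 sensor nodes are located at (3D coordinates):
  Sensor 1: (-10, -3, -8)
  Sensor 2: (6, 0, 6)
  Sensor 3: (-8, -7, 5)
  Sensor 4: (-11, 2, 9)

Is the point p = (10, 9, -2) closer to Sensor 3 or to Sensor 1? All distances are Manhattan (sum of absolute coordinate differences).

Sensor 1

d(p, Sensor 3) = |10−(-8)| + |9−(-7)| + |-2−5| = 18 + 16 + 7 = 41
d(p, Sensor 1) = |10−(-10)| + |9−(-3)| + |-2−(-8)| = 20 + 12 + 6 = 38
41 > 38, so Sensor 1 is closer.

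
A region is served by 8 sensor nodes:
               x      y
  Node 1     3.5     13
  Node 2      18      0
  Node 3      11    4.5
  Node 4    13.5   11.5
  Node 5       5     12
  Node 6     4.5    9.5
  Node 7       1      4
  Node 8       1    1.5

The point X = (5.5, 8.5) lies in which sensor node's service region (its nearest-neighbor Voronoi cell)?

Squared Euclidean distances:
d²(X, Node 1) = (5.5−3.5)² + (8.5−13)² = 4 + 20.25 = 24.25
d²(X, Node 2) = (5.5−18)² + (8.5−0)² = 156.25 + 72.25 = 228.5
d²(X, Node 3) = (5.5−11)² + (8.5−4.5)² = 30.25 + 16 = 46.25
d²(X, Node 4) = (5.5−13.5)² + (8.5−11.5)² = 64 + 9 = 73
d²(X, Node 5) = (5.5−5)² + (8.5−12)² = 0.25 + 12.25 = 12.5
d²(X, Node 6) = (5.5−4.5)² + (8.5−9.5)² = 1 + 1 = 2
d²(X, Node 7) = (5.5−1)² + (8.5−4)² = 20.25 + 20.25 = 40.5
d²(X, Node 8) = (5.5−1)² + (8.5−1.5)² = 20.25 + 49 = 69.25
Minimum is at Node 6.

Node 6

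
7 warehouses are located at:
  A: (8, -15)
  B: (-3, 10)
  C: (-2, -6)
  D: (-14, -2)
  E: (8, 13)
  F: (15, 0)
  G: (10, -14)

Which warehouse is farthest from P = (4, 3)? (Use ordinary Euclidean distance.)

D

Squared Euclidean distances:
|PA|² = (4−8)² + (3−(-15))² = 16 + 324 = 340
|PB|² = (4−(-3))² + (3−10)² = 49 + 49 = 98
|PC|² = (4−(-2))² + (3−(-6))² = 36 + 81 = 117
|PD|² = (4−(-14))² + (3−(-2))² = 324 + 25 = 349
|PE|² = (4−8)² + (3−13)² = 16 + 100 = 116
|PF|² = (4−15)² + (3−0)² = 121 + 9 = 130
|PG|² = (4−10)² + (3−(-14))² = 36 + 289 = 325
The largest is to D.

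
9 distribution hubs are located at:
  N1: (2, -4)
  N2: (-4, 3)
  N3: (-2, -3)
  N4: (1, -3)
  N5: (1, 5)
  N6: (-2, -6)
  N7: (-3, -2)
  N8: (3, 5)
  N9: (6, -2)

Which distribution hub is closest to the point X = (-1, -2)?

N3

Squared Euclidean distances:
|XN1|² = 9 + 4 = 13
|XN2|² = 9 + 25 = 34
|XN3|² = 1 + 1 = 2
|XN4|² = 4 + 1 = 5
|XN5|² = 4 + 49 = 53
|XN6|² = 1 + 16 = 17
|XN7|² = 4 + 0 = 4
|XN8|² = 16 + 49 = 65
|XN9|² = 49 + 0 = 49
The smallest is to N3, so X lies in the Voronoi region of N3.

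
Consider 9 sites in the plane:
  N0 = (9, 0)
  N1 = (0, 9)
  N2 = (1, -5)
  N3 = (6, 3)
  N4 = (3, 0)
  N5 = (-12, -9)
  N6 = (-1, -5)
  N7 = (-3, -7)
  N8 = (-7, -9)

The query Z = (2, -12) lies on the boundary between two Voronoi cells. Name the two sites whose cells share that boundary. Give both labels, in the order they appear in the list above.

Squared distances from Z to each site:
|ZN0|² = (2−9)² + (-12−0)² = 49 + 144 = 193
|ZN1|² = (2−0)² + (-12−9)² = 4 + 441 = 445
|ZN2|² = (2−1)² + (-12−(-5))² = 1 + 49 = 50
|ZN3|² = (2−6)² + (-12−3)² = 16 + 225 = 241
|ZN4|² = (2−3)² + (-12−0)² = 1 + 144 = 145
|ZN5|² = (2−(-12))² + (-12−(-9))² = 196 + 9 = 205
|ZN6|² = (2−(-1))² + (-12−(-5))² = 9 + 49 = 58
|ZN7|² = (2−(-3))² + (-12−(-7))² = 25 + 25 = 50
|ZN8|² = (2−(-7))² + (-12−(-9))² = 81 + 9 = 90
Z is equidistant from N2 and N7 (both at squared distance 50), and every other site is strictly farther — so Z lies on the N2–N7 Voronoi edge.

N2 and N7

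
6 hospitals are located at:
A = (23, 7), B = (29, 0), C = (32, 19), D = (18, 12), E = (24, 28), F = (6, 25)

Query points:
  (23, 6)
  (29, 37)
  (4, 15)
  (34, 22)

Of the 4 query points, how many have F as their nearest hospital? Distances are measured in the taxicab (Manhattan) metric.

(23, 6) — d to each: A:1, B:12, C:22, D:11, E:23, F:36 → nearest is A
(29, 37) — d to each: A:36, B:37, C:21, D:36, E:14, F:35 → nearest is E
(4, 15) — d to each: A:27, B:40, C:32, D:17, E:33, F:12 → nearest is F
(34, 22) — d to each: A:26, B:27, C:5, D:26, E:16, F:31 → nearest is C
1 of the 4 points has F as nearest.

1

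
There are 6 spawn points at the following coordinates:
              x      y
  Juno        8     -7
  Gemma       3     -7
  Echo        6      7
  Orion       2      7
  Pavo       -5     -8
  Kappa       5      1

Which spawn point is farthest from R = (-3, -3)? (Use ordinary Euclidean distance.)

Echo

Since √ is increasing, it suffices to compare squared distances:
d²(R, Juno) = (-3−8)² + (-3−(-7))² = 121 + 16 = 137
d²(R, Gemma) = (-3−3)² + (-3−(-7))² = 36 + 16 = 52
d²(R, Echo) = (-3−6)² + (-3−7)² = 81 + 100 = 181
d²(R, Orion) = (-3−2)² + (-3−7)² = 25 + 100 = 125
d²(R, Pavo) = (-3−(-5))² + (-3−(-8))² = 4 + 25 = 29
d²(R, Kappa) = (-3−5)² + (-3−1)² = 64 + 16 = 80
The largest is to Echo.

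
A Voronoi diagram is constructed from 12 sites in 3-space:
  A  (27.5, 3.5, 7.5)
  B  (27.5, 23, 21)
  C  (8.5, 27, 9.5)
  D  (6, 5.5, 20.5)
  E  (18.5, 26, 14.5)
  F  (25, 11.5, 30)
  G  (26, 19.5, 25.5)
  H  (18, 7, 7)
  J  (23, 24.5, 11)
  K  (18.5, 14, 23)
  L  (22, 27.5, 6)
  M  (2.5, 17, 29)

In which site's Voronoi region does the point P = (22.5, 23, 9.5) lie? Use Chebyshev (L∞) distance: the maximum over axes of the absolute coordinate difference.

d(P,A) = max(5, 19.5, 2) = 19.5
d(P,B) = max(5, 0, 11.5) = 11.5
d(P,C) = max(14, 4, 0) = 14
d(P,D) = max(16.5, 17.5, 11) = 17.5
d(P,E) = max(4, 3, 5) = 5
d(P,F) = max(2.5, 11.5, 20.5) = 20.5
d(P,G) = max(3.5, 3.5, 16) = 16
d(P,H) = max(4.5, 16, 2.5) = 16
d(P,J) = max(0.5, 1.5, 1.5) = 1.5
d(P,K) = max(4, 9, 13.5) = 13.5
d(P,L) = max(0.5, 4.5, 3.5) = 4.5
d(P,M) = max(20, 6, 19.5) = 20
The smallest is to J, so P lies in the Voronoi region of J.

J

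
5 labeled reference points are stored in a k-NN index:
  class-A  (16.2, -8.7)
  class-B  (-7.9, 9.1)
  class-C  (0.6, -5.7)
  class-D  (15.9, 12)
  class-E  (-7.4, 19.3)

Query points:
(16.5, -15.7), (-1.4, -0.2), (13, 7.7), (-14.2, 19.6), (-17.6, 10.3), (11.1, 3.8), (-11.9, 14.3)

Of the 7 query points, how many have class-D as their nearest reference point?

2

(16.5, -15.7) — d² to each: class-A:49.09, class-B:1210.4, class-C:352.81, class-D:767.65, class-E:1796.21 → nearest is class-A
(-1.4, -0.2) — d² to each: class-A:382.01, class-B:128.74, class-C:34.25, class-D:448.13, class-E:416.25 → nearest is class-C
(13, 7.7) — d² to each: class-A:279.2, class-B:438.77, class-C:333.32, class-D:26.9, class-E:550.72 → nearest is class-D
(-14.2, 19.6) — d² to each: class-A:1725.05, class-B:149.94, class-C:859.13, class-D:963.77, class-E:46.33 → nearest is class-E
(-17.6, 10.3) — d² to each: class-A:1503.44, class-B:95.53, class-C:587.24, class-D:1125.14, class-E:185.04 → nearest is class-B
(11.1, 3.8) — d² to each: class-A:182.26, class-B:389.09, class-C:200.5, class-D:90.28, class-E:582.5 → nearest is class-D
(-11.9, 14.3) — d² to each: class-A:1318.61, class-B:43.04, class-C:556.25, class-D:778.13, class-E:45.25 → nearest is class-B
2 of the 7 points have class-D as nearest.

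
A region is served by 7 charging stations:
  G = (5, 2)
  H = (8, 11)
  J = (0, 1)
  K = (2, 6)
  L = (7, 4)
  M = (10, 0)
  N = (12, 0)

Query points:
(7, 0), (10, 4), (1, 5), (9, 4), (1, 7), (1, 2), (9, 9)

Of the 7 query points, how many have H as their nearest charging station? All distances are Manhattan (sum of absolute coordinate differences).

(7, 0) — d to each: G:4, H:12, J:8, K:11, L:4, M:3, N:5 → nearest is M
(10, 4) — d to each: G:7, H:9, J:13, K:10, L:3, M:4, N:6 → nearest is L
(1, 5) — d to each: G:7, H:13, J:5, K:2, L:7, M:14, N:16 → nearest is K
(9, 4) — d to each: G:6, H:8, J:12, K:9, L:2, M:5, N:7 → nearest is L
(1, 7) — d to each: G:9, H:11, J:7, K:2, L:9, M:16, N:18 → nearest is K
(1, 2) — d to each: G:4, H:16, J:2, K:5, L:8, M:11, N:13 → nearest is J
(9, 9) — d to each: G:11, H:3, J:17, K:10, L:7, M:10, N:12 → nearest is H
1 of the 7 points has H as nearest.

1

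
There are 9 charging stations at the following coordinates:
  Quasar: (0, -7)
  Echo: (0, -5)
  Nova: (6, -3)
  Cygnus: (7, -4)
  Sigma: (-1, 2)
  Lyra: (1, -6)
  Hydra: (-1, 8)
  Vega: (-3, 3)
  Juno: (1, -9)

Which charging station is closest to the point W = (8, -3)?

Since √ is increasing, it suffices to compare squared distances:
d²(W, Quasar) = 64 + 16 = 80
d²(W, Echo) = 64 + 4 = 68
d²(W, Nova) = 4 + 0 = 4
d²(W, Cygnus) = 1 + 1 = 2
d²(W, Sigma) = 81 + 25 = 106
d²(W, Lyra) = 49 + 9 = 58
d²(W, Hydra) = 81 + 121 = 202
d²(W, Vega) = 121 + 36 = 157
d²(W, Juno) = 49 + 36 = 85
Cygnus is nearest.

Cygnus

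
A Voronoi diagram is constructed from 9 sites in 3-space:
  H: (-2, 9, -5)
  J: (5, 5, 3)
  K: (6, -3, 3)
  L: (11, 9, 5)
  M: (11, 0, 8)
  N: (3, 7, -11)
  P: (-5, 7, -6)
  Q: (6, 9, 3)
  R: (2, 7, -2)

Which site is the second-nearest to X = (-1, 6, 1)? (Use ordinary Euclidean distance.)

Compare squared distances (the ordering matches that of the actual distances):
|XH|² = 1 + 9 + 36 = 46
|XJ|² = 36 + 1 + 4 = 41
|XK|² = 49 + 81 + 4 = 134
|XL|² = 144 + 9 + 16 = 169
|XM|² = 144 + 36 + 49 = 229
|XN|² = 16 + 1 + 144 = 161
|XP|² = 16 + 1 + 49 = 66
|XQ|² = 49 + 9 + 4 = 62
|XR|² = 9 + 1 + 9 = 19
Sorted ascending: R, J, H, … — the second-nearest is J.

J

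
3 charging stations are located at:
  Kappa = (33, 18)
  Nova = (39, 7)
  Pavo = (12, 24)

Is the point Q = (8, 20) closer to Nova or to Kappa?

Compare squared distances:
d²(Q, Nova) = (8−39)² + (20−7)² = 961 + 169 = 1130
d²(Q, Kappa) = (8−33)² + (20−18)² = 625 + 4 = 629
1130 > 629, so Kappa is closer.

Kappa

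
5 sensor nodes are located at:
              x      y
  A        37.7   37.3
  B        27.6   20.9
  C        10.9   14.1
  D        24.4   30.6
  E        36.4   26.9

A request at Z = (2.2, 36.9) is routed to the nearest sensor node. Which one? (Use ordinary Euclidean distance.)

D

Since √ is increasing, it suffices to compare squared distances:
|ZA|² = 1260.25 + 0.16 = 1260.41
|ZB|² = 645.16 + 256 = 901.16
|ZC|² = 75.69 + 519.84 = 595.53
|ZD|² = 492.84 + 39.69 = 532.53
|ZE|² = 1169.64 + 100 = 1269.64
D is nearest.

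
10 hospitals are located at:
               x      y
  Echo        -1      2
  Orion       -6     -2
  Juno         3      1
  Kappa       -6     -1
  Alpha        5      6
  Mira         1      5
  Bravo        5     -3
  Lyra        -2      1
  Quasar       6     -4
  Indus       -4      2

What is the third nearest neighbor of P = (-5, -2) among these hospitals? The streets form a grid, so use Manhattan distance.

d(P, Echo) = 4 + 4 = 8
d(P, Orion) = 1 + 0 = 1
d(P, Juno) = 8 + 3 = 11
d(P, Kappa) = 1 + 1 = 2
d(P, Alpha) = 10 + 8 = 18
d(P, Mira) = 6 + 7 = 13
d(P, Bravo) = 10 + 1 = 11
d(P, Lyra) = 3 + 3 = 6
d(P, Quasar) = 11 + 2 = 13
d(P, Indus) = 1 + 4 = 5
Sorted ascending: Orion, Kappa, Indus, Lyra, … — the third-nearest is Indus.

Indus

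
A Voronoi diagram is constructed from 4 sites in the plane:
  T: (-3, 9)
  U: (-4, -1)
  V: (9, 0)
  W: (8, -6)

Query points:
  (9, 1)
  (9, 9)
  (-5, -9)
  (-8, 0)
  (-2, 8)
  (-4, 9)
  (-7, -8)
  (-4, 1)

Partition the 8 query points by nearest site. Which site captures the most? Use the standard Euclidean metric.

U

(9, 1) — d² to each: T:208, U:173, V:1, W:50 → nearest is V
(9, 9) — d² to each: T:144, U:269, V:81, W:226 → nearest is V
(-5, -9) — d² to each: T:328, U:65, V:277, W:178 → nearest is U
(-8, 0) — d² to each: T:106, U:17, V:289, W:292 → nearest is U
(-2, 8) — d² to each: T:2, U:85, V:185, W:296 → nearest is T
(-4, 9) — d² to each: T:1, U:100, V:250, W:369 → nearest is T
(-7, -8) — d² to each: T:305, U:58, V:320, W:229 → nearest is U
(-4, 1) — d² to each: T:65, U:4, V:170, W:193 → nearest is U
Tally — T:2, U:4, V:2. U captures the most (4).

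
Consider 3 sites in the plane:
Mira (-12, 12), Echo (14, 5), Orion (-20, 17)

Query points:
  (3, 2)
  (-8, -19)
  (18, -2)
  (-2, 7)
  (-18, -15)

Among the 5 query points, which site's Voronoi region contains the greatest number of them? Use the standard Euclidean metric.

Mira

(3, 2) — d² to each: Mira:325, Echo:130, Orion:754 → nearest is Echo
(-8, -19) — d² to each: Mira:977, Echo:1060, Orion:1440 → nearest is Mira
(18, -2) — d² to each: Mira:1096, Echo:65, Orion:1805 → nearest is Echo
(-2, 7) — d² to each: Mira:125, Echo:260, Orion:424 → nearest is Mira
(-18, -15) — d² to each: Mira:765, Echo:1424, Orion:1028 → nearest is Mira
Tally — Mira:3, Echo:2. Mira captures the most (3).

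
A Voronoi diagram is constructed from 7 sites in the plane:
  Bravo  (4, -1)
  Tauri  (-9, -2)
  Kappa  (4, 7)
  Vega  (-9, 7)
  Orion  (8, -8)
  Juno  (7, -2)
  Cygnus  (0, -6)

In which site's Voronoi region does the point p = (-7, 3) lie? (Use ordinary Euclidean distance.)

Vega

Since √ is increasing, it suffices to compare squared distances:
d²(p, Bravo) = (-7−4)² + (3−(-1))² = 121 + 16 = 137
d²(p, Tauri) = (-7−(-9))² + (3−(-2))² = 4 + 25 = 29
d²(p, Kappa) = (-7−4)² + (3−7)² = 121 + 16 = 137
d²(p, Vega) = (-7−(-9))² + (3−7)² = 4 + 16 = 20
d²(p, Orion) = (-7−8)² + (3−(-8))² = 225 + 121 = 346
d²(p, Juno) = (-7−7)² + (3−(-2))² = 196 + 25 = 221
d²(p, Cygnus) = (-7−0)² + (3−(-6))² = 49 + 81 = 130
Vega is nearest.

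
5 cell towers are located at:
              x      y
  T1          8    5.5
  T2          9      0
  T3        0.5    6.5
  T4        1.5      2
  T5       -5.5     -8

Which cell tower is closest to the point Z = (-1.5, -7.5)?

T5

Compare squared distances (the ordering matches that of the actual distances):
|ZT1|² = (-1.5−8)² + (-7.5−5.5)² = 90.25 + 169 = 259.25
|ZT2|² = (-1.5−9)² + (-7.5−0)² = 110.25 + 56.25 = 166.5
|ZT3|² = (-1.5−0.5)² + (-7.5−6.5)² = 4 + 196 = 200
|ZT4|² = (-1.5−1.5)² + (-7.5−2)² = 9 + 90.25 = 99.25
|ZT5|² = (-1.5−(-5.5))² + (-7.5−(-8))² = 16 + 0.25 = 16.25
Minimum is at T5.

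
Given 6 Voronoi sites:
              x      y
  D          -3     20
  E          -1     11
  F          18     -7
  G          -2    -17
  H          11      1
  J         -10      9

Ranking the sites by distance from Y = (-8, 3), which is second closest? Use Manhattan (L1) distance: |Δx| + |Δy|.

E

d(Y,D) = |-8−(-3)| + |3−20| = 5 + 17 = 22
d(Y,E) = |-8−(-1)| + |3−11| = 7 + 8 = 15
d(Y,F) = |-8−18| + |3−(-7)| = 26 + 10 = 36
d(Y,G) = |-8−(-2)| + |3−(-17)| = 6 + 20 = 26
d(Y,H) = |-8−11| + |3−1| = 19 + 2 = 21
d(Y,J) = |-8−(-10)| + |3−9| = 2 + 6 = 8
Sorted ascending: J, E, H, … — the second-nearest is E.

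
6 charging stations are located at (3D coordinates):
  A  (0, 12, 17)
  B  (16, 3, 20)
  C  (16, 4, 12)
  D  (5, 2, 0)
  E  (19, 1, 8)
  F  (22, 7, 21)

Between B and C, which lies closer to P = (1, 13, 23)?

B

Compare squared distances:
|PB|² = (1−16)² + (13−3)² + (23−20)² = 225 + 100 + 9 = 334
|PC|² = (1−16)² + (13−4)² + (23−12)² = 225 + 81 + 121 = 427
334 < 427, so B is closer.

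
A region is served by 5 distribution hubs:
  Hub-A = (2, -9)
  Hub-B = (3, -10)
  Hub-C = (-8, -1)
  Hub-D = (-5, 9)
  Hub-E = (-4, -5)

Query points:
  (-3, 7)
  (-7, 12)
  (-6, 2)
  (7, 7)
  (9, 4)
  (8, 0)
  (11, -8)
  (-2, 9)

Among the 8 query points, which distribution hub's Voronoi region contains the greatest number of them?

(-3, 7) — d² to each: Hub-A:281, Hub-B:325, Hub-C:89, Hub-D:8, Hub-E:145 → nearest is Hub-D
(-7, 12) — d² to each: Hub-A:522, Hub-B:584, Hub-C:170, Hub-D:13, Hub-E:298 → nearest is Hub-D
(-6, 2) — d² to each: Hub-A:185, Hub-B:225, Hub-C:13, Hub-D:50, Hub-E:53 → nearest is Hub-C
(7, 7) — d² to each: Hub-A:281, Hub-B:305, Hub-C:289, Hub-D:148, Hub-E:265 → nearest is Hub-D
(9, 4) — d² to each: Hub-A:218, Hub-B:232, Hub-C:314, Hub-D:221, Hub-E:250 → nearest is Hub-A
(8, 0) — d² to each: Hub-A:117, Hub-B:125, Hub-C:257, Hub-D:250, Hub-E:169 → nearest is Hub-A
(11, -8) — d² to each: Hub-A:82, Hub-B:68, Hub-C:410, Hub-D:545, Hub-E:234 → nearest is Hub-B
(-2, 9) — d² to each: Hub-A:340, Hub-B:386, Hub-C:136, Hub-D:9, Hub-E:200 → nearest is Hub-D
Tally — Hub-A:2, Hub-B:1, Hub-C:1, Hub-D:4. Hub-D captures the most (4).

Hub-D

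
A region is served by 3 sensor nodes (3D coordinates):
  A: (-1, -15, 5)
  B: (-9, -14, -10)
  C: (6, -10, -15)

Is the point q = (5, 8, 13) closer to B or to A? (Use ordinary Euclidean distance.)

Compare squared distances:
|qB|² = (5−(-9))² + (8−(-14))² + (13−(-10))² = 196 + 484 + 529 = 1209
|qA|² = (5−(-1))² + (8−(-15))² + (13−5)² = 36 + 529 + 64 = 629
1209 > 629, so A is closer.

A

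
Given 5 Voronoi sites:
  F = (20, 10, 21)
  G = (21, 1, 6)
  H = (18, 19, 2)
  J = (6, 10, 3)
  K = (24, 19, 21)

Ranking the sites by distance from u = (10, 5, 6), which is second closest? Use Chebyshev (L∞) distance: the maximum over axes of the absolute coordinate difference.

d(u,F) = max(10, 5, 15) = 15
d(u,G) = max(11, 4, 0) = 11
d(u,H) = max(8, 14, 4) = 14
d(u,J) = max(4, 5, 3) = 5
d(u,K) = max(14, 14, 15) = 15
Sorted ascending: J, G, H, … — the second-nearest is G.

G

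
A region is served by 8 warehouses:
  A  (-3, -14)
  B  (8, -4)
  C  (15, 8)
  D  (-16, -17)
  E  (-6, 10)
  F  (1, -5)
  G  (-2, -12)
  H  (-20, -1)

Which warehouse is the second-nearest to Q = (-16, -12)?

Since √ is increasing, it suffices to compare squared distances:
|QA|² = 169 + 4 = 173
|QB|² = 576 + 64 = 640
|QC|² = 961 + 400 = 1361
|QD|² = 0 + 25 = 25
|QE|² = 100 + 484 = 584
|QF|² = 289 + 49 = 338
|QG|² = 196 + 0 = 196
|QH|² = 16 + 121 = 137
Sorted ascending: D, H, A, … — the second-nearest is H.

H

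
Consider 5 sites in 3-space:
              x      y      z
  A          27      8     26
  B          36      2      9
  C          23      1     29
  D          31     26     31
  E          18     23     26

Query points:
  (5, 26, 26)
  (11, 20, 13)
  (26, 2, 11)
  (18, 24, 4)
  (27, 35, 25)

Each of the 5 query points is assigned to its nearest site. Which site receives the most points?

E

(5, 26, 26) — d² to each: A:808, B:1826, C:958, D:701, E:178 → nearest is E
(11, 20, 13) — d² to each: A:569, B:965, C:761, D:760, E:227 → nearest is E
(26, 2, 11) — d² to each: A:262, B:104, C:334, D:1001, E:730 → nearest is B
(18, 24, 4) — d² to each: A:821, B:833, C:1179, D:902, E:485 → nearest is E
(27, 35, 25) — d² to each: A:730, B:1426, C:1188, D:133, E:226 → nearest is D
Tally — B:1, D:1, E:3. E captures the most (3).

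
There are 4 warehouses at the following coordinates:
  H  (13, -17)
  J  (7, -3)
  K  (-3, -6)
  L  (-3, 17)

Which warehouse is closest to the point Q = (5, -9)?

J

Since √ is increasing, it suffices to compare squared distances:
|QH|² = (5−13)² + (-9−(-17))² = 64 + 64 = 128
|QJ|² = (5−7)² + (-9−(-3))² = 4 + 36 = 40
|QK|² = (5−(-3))² + (-9−(-6))² = 64 + 9 = 73
|QL|² = (5−(-3))² + (-9−17)² = 64 + 676 = 740
J is nearest.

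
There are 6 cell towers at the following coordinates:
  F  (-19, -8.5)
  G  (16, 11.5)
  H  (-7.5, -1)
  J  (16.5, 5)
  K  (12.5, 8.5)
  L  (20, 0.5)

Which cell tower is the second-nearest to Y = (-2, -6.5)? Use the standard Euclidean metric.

Since √ is increasing, it suffices to compare squared distances:
|YF|² = (-2−(-19))² + (-6.5−(-8.5))² = 289 + 4 = 293
|YG|² = (-2−16)² + (-6.5−11.5)² = 324 + 324 = 648
|YH|² = (-2−(-7.5))² + (-6.5−(-1))² = 30.25 + 30.25 = 60.5
|YJ|² = (-2−16.5)² + (-6.5−5)² = 342.25 + 132.25 = 474.5
|YK|² = (-2−12.5)² + (-6.5−8.5)² = 210.25 + 225 = 435.25
|YL|² = (-2−20)² + (-6.5−0.5)² = 484 + 49 = 533
Sorted ascending: H, F, K, … — the second-nearest is F.

F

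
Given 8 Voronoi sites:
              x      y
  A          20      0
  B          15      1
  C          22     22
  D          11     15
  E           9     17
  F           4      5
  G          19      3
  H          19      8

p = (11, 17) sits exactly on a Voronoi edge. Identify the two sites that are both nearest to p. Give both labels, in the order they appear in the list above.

Squared distances from p to each site:
|pA|² = (11−20)² + (17−0)² = 81 + 289 = 370
|pB|² = (11−15)² + (17−1)² = 16 + 256 = 272
|pC|² = (11−22)² + (17−22)² = 121 + 25 = 146
|pD|² = (11−11)² + (17−15)² = 0 + 4 = 4
|pE|² = (11−9)² + (17−17)² = 4 + 0 = 4
|pF|² = (11−4)² + (17−5)² = 49 + 144 = 193
|pG|² = (11−19)² + (17−3)² = 64 + 196 = 260
|pH|² = (11−19)² + (17−8)² = 64 + 81 = 145
p is equidistant from D and E (both at squared distance 4), and every other site is strictly farther — so p lies on the D–E Voronoi edge.

D and E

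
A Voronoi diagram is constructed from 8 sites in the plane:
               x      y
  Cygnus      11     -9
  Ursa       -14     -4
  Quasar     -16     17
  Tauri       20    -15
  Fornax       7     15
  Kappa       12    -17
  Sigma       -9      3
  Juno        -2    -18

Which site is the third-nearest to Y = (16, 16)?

Compare squared distances (the ordering matches that of the actual distances):
d²(Y, Cygnus) = (16−11)² + (16−(-9))² = 25 + 625 = 650
d²(Y, Ursa) = (16−(-14))² + (16−(-4))² = 900 + 400 = 1300
d²(Y, Quasar) = (16−(-16))² + (16−17)² = 1024 + 1 = 1025
d²(Y, Tauri) = (16−20)² + (16−(-15))² = 16 + 961 = 977
d²(Y, Fornax) = (16−7)² + (16−15)² = 81 + 1 = 82
d²(Y, Kappa) = (16−12)² + (16−(-17))² = 16 + 1089 = 1105
d²(Y, Sigma) = (16−(-9))² + (16−3)² = 625 + 169 = 794
d²(Y, Juno) = (16−(-2))² + (16−(-18))² = 324 + 1156 = 1480
Sorted ascending: Fornax, Cygnus, Sigma, Tauri, … — the third-nearest is Sigma.

Sigma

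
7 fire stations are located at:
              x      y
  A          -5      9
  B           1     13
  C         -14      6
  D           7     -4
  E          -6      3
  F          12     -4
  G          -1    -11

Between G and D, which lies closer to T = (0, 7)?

D

Compare squared distances:
|TG|² = (0−(-1))² + (7−(-11))² = 1 + 324 = 325
|TD|² = (0−7)² + (7−(-4))² = 49 + 121 = 170
325 > 170, so D is closer.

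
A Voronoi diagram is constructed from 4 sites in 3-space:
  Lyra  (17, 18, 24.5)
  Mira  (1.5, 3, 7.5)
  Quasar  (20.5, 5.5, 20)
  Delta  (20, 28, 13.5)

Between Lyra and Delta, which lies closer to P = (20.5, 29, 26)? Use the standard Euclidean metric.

Lyra

Compare squared distances:
d²(P, Lyra) = (20.5−17)² + (29−18)² + (26−24.5)² = 12.25 + 121 + 2.25 = 135.5
d²(P, Delta) = (20.5−20)² + (29−28)² + (26−13.5)² = 0.25 + 1 + 156.25 = 157.5
135.5 < 157.5, so Lyra is closer.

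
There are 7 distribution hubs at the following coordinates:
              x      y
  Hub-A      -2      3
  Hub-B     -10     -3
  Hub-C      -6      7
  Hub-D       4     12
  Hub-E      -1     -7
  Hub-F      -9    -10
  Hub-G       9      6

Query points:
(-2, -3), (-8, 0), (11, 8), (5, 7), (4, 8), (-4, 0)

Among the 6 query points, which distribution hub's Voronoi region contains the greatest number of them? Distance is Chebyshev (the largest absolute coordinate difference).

(-2, -3) — d to each: Hub-A:6, Hub-B:8, Hub-C:10, Hub-D:15, Hub-E:4, Hub-F:7, Hub-G:11 → nearest is Hub-E
(-8, 0) — d to each: Hub-A:6, Hub-B:3, Hub-C:7, Hub-D:12, Hub-E:7, Hub-F:10, Hub-G:17 → nearest is Hub-B
(11, 8) — d to each: Hub-A:13, Hub-B:21, Hub-C:17, Hub-D:7, Hub-E:15, Hub-F:20, Hub-G:2 → nearest is Hub-G
(5, 7) — d to each: Hub-A:7, Hub-B:15, Hub-C:11, Hub-D:5, Hub-E:14, Hub-F:17, Hub-G:4 → nearest is Hub-G
(4, 8) — d to each: Hub-A:6, Hub-B:14, Hub-C:10, Hub-D:4, Hub-E:15, Hub-F:18, Hub-G:5 → nearest is Hub-D
(-4, 0) — d to each: Hub-A:3, Hub-B:6, Hub-C:7, Hub-D:12, Hub-E:7, Hub-F:10, Hub-G:13 → nearest is Hub-A
Tally — Hub-A:1, Hub-B:1, Hub-D:1, Hub-E:1, Hub-G:2. Hub-G captures the most (2).

Hub-G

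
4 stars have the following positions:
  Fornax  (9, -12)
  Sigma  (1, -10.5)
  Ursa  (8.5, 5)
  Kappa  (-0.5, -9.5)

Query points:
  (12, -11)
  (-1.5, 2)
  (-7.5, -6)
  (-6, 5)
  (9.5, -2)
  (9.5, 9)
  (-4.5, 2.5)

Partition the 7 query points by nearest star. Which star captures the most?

Ursa

(12, -11) — d² to each: Fornax:10, Sigma:121.25, Ursa:268.25, Kappa:158.5 → nearest is Fornax
(-1.5, 2) — d² to each: Fornax:306.25, Sigma:162.5, Ursa:109, Kappa:133.25 → nearest is Ursa
(-7.5, -6) — d² to each: Fornax:308.25, Sigma:92.5, Ursa:377, Kappa:61.25 → nearest is Kappa
(-6, 5) — d² to each: Fornax:514, Sigma:289.25, Ursa:210.25, Kappa:240.5 → nearest is Ursa
(9.5, -2) — d² to each: Fornax:100.25, Sigma:144.5, Ursa:50, Kappa:156.25 → nearest is Ursa
(9.5, 9) — d² to each: Fornax:441.25, Sigma:452.5, Ursa:17, Kappa:442.25 → nearest is Ursa
(-4.5, 2.5) — d² to each: Fornax:392.5, Sigma:199.25, Ursa:175.25, Kappa:160 → nearest is Kappa
Tally — Fornax:1, Ursa:4, Kappa:2. Ursa captures the most (4).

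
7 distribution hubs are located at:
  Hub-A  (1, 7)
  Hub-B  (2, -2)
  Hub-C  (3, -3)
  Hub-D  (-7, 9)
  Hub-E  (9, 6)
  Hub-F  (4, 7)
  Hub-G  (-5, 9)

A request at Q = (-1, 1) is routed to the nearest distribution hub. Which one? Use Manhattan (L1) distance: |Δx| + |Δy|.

d(Q, Hub-A) = |-1−1| + |1−7| = 2 + 6 = 8
d(Q, Hub-B) = |-1−2| + |1−(-2)| = 3 + 3 = 6
d(Q, Hub-C) = |-1−3| + |1−(-3)| = 4 + 4 = 8
d(Q, Hub-D) = |-1−(-7)| + |1−9| = 6 + 8 = 14
d(Q, Hub-E) = |-1−9| + |1−6| = 10 + 5 = 15
d(Q, Hub-F) = |-1−4| + |1−7| = 5 + 6 = 11
d(Q, Hub-G) = |-1−(-5)| + |1−9| = 4 + 8 = 12
Hub-B is nearest.

Hub-B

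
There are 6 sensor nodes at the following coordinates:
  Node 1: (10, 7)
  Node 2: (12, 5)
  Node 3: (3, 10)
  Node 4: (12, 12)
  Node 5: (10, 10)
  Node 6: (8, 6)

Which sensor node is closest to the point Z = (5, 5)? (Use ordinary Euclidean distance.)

Node 6

Compare squared distances (the ordering matches that of the actual distances):
d²(Z, Node 1) = 25 + 4 = 29
d²(Z, Node 2) = 49 + 0 = 49
d²(Z, Node 3) = 4 + 25 = 29
d²(Z, Node 4) = 49 + 49 = 98
d²(Z, Node 5) = 25 + 25 = 50
d²(Z, Node 6) = 9 + 1 = 10
The smallest is to Node 6, so Z lies in the Voronoi region of Node 6.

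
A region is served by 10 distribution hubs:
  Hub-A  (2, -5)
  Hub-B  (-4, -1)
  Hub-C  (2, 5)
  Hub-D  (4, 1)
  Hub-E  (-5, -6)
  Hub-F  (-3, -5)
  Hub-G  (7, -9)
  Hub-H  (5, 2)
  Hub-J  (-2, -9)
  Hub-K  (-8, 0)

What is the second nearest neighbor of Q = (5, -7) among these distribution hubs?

Hub-A

Since √ is increasing, it suffices to compare squared distances:
d²(Q, Hub-A) = (5−2)² + (-7−(-5))² = 9 + 4 = 13
d²(Q, Hub-B) = (5−(-4))² + (-7−(-1))² = 81 + 36 = 117
d²(Q, Hub-C) = (5−2)² + (-7−5)² = 9 + 144 = 153
d²(Q, Hub-D) = (5−4)² + (-7−1)² = 1 + 64 = 65
d²(Q, Hub-E) = (5−(-5))² + (-7−(-6))² = 100 + 1 = 101
d²(Q, Hub-F) = (5−(-3))² + (-7−(-5))² = 64 + 4 = 68
d²(Q, Hub-G) = (5−7)² + (-7−(-9))² = 4 + 4 = 8
d²(Q, Hub-H) = (5−5)² + (-7−2)² = 0 + 81 = 81
d²(Q, Hub-J) = (5−(-2))² + (-7−(-9))² = 49 + 4 = 53
d²(Q, Hub-K) = (5−(-8))² + (-7−0)² = 169 + 49 = 218
Sorted ascending: Hub-G, Hub-A, Hub-J, … — the second-nearest is Hub-A.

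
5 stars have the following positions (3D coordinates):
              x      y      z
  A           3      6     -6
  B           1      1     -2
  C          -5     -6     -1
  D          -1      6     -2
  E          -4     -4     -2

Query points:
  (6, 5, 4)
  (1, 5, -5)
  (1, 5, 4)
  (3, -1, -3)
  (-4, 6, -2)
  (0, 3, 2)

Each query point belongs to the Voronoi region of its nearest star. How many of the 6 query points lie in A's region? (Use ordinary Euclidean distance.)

1

(6, 5, 4) — d² to each: A:110, B:77, C:267, D:86, E:217 → nearest is B
(1, 5, -5) — d² to each: A:6, B:25, C:173, D:14, E:115 → nearest is A
(1, 5, 4) — d² to each: A:105, B:52, C:182, D:41, E:142 → nearest is D
(3, -1, -3) — d² to each: A:58, B:9, C:93, D:66, E:59 → nearest is B
(-4, 6, -2) — d² to each: A:65, B:50, C:146, D:9, E:100 → nearest is D
(0, 3, 2) — d² to each: A:82, B:21, C:115, D:26, E:81 → nearest is B
1 of the 6 points has A as nearest.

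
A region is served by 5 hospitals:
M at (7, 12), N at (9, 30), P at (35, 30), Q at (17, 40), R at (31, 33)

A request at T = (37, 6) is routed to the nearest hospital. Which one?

Squared Euclidean distances:
|TM|² = (37−7)² + (6−12)² = 900 + 36 = 936
|TN|² = (37−9)² + (6−30)² = 784 + 576 = 1360
|TP|² = (37−35)² + (6−30)² = 4 + 576 = 580
|TQ|² = (37−17)² + (6−40)² = 400 + 1156 = 1556
|TR|² = (37−31)² + (6−33)² = 36 + 729 = 765
The smallest is to P, so T lies in the Voronoi region of P.

P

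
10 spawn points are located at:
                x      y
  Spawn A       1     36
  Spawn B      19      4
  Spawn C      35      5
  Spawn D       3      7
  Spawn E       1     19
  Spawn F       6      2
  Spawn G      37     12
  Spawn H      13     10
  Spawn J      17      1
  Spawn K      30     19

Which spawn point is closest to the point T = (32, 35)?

Since √ is increasing, it suffices to compare squared distances:
d²(T, Spawn A) = 961 + 1 = 962
d²(T, Spawn B) = 169 + 961 = 1130
d²(T, Spawn C) = 9 + 900 = 909
d²(T, Spawn D) = 841 + 784 = 1625
d²(T, Spawn E) = 961 + 256 = 1217
d²(T, Spawn F) = 676 + 1089 = 1765
d²(T, Spawn G) = 25 + 529 = 554
d²(T, Spawn H) = 361 + 625 = 986
d²(T, Spawn J) = 225 + 1156 = 1381
d²(T, Spawn K) = 4 + 256 = 260
Minimum is at Spawn K.

Spawn K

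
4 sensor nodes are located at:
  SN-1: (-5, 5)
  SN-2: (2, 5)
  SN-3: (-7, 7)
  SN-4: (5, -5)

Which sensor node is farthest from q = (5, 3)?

Squared Euclidean distances:
d²(q, SN-1) = (5−(-5))² + (3−5)² = 100 + 4 = 104
d²(q, SN-2) = (5−2)² + (3−5)² = 9 + 4 = 13
d²(q, SN-3) = (5−(-7))² + (3−7)² = 144 + 16 = 160
d²(q, SN-4) = (5−5)² + (3−(-5))² = 0 + 64 = 64
The largest is to SN-3.

SN-3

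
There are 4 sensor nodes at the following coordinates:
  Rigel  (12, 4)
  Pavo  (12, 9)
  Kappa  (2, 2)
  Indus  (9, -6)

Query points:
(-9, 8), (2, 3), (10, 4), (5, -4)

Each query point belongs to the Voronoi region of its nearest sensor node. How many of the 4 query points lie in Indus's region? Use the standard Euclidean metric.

(-9, 8) — d² to each: Rigel:457, Pavo:442, Kappa:157, Indus:520 → nearest is Kappa
(2, 3) — d² to each: Rigel:101, Pavo:136, Kappa:1, Indus:130 → nearest is Kappa
(10, 4) — d² to each: Rigel:4, Pavo:29, Kappa:68, Indus:101 → nearest is Rigel
(5, -4) — d² to each: Rigel:113, Pavo:218, Kappa:45, Indus:20 → nearest is Indus
1 of the 4 points has Indus as nearest.

1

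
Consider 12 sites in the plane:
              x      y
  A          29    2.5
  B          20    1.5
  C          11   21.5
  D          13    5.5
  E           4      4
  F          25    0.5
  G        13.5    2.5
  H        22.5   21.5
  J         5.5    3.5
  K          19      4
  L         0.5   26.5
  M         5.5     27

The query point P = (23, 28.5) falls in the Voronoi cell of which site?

Compare squared distances (the ordering matches that of the actual distances):
|PA|² = (23−29)² + (28.5−2.5)² = 36 + 676 = 712
|PB|² = (23−20)² + (28.5−1.5)² = 9 + 729 = 738
|PC|² = (23−11)² + (28.5−21.5)² = 144 + 49 = 193
|PD|² = (23−13)² + (28.5−5.5)² = 100 + 529 = 629
|PE|² = (23−4)² + (28.5−4)² = 361 + 600.25 = 961.25
|PF|² = (23−25)² + (28.5−0.5)² = 4 + 784 = 788
|PG|² = (23−13.5)² + (28.5−2.5)² = 90.25 + 676 = 766.25
|PH|² = (23−22.5)² + (28.5−21.5)² = 0.25 + 49 = 49.25
|PJ|² = (23−5.5)² + (28.5−3.5)² = 306.25 + 625 = 931.25
|PK|² = (23−19)² + (28.5−4)² = 16 + 600.25 = 616.25
|PL|² = (23−0.5)² + (28.5−26.5)² = 506.25 + 4 = 510.25
|PM|² = (23−5.5)² + (28.5−27)² = 306.25 + 2.25 = 308.5
The smallest is to H, so P lies in the Voronoi region of H.

H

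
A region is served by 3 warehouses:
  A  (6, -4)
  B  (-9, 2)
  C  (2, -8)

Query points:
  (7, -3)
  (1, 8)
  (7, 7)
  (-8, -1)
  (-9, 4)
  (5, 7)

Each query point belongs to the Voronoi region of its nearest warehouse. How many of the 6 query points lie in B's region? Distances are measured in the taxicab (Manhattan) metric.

3

(7, -3) — d to each: A:2, B:21, C:10 → nearest is A
(1, 8) — d to each: A:17, B:16, C:17 → nearest is B
(7, 7) — d to each: A:12, B:21, C:20 → nearest is A
(-8, -1) — d to each: A:17, B:4, C:17 → nearest is B
(-9, 4) — d to each: A:23, B:2, C:23 → nearest is B
(5, 7) — d to each: A:12, B:19, C:18 → nearest is A
3 of the 6 points have B as nearest.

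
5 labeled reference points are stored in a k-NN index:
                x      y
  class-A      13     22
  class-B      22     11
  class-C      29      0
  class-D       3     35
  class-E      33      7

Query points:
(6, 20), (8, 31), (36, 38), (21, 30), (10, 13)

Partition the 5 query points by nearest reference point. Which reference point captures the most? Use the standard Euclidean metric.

(6, 20) — d² to each: class-A:53, class-B:337, class-C:929, class-D:234, class-E:898 → nearest is class-A
(8, 31) — d² to each: class-A:106, class-B:596, class-C:1402, class-D:41, class-E:1201 → nearest is class-D
(36, 38) — d² to each: class-A:785, class-B:925, class-C:1493, class-D:1098, class-E:970 → nearest is class-A
(21, 30) — d² to each: class-A:128, class-B:362, class-C:964, class-D:349, class-E:673 → nearest is class-A
(10, 13) — d² to each: class-A:90, class-B:148, class-C:530, class-D:533, class-E:565 → nearest is class-A
Tally — class-A:4, class-D:1. class-A captures the most (4).

class-A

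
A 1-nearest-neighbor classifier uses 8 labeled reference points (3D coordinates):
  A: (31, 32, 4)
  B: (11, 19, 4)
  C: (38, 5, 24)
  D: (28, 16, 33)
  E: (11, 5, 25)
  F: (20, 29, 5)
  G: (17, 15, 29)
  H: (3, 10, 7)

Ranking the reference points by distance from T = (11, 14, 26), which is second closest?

E

Compare squared distances (the ordering matches that of the actual distances):
|TA|² = 400 + 324 + 484 = 1208
|TB|² = 0 + 25 + 484 = 509
|TC|² = 729 + 81 + 4 = 814
|TD|² = 289 + 4 + 49 = 342
|TE|² = 0 + 81 + 1 = 82
|TF|² = 81 + 225 + 441 = 747
|TG|² = 36 + 1 + 9 = 46
|TH|² = 64 + 16 + 361 = 441
Sorted ascending: G, E, D, … — the second-nearest is E.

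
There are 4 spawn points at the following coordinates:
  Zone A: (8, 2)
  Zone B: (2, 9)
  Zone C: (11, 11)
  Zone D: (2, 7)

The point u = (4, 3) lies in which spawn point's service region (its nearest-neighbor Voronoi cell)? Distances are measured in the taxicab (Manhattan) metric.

d(u, Zone A) = |4−8| + |3−2| = 4 + 1 = 5
d(u, Zone B) = |4−2| + |3−9| = 2 + 6 = 8
d(u, Zone C) = |4−11| + |3−11| = 7 + 8 = 15
d(u, Zone D) = |4−2| + |3−7| = 2 + 4 = 6
Zone A is nearest.

Zone A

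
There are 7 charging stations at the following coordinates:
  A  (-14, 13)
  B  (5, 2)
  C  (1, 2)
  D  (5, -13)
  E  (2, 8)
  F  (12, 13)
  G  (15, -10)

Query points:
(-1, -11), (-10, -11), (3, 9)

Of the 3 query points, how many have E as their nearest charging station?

1

(-1, -11) — d² to each: A:745, B:205, C:173, D:40, E:370, F:745, G:257 → nearest is D
(-10, -11) — d² to each: A:592, B:394, C:290, D:229, E:505, F:1060, G:626 → nearest is D
(3, 9) — d² to each: A:305, B:53, C:53, D:488, E:2, F:97, G:505 → nearest is E
1 of the 3 points has E as nearest.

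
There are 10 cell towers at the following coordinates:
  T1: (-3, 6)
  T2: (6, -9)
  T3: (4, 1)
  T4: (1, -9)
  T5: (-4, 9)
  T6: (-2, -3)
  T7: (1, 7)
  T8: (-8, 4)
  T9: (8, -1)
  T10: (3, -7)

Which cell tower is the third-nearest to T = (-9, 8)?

Squared Euclidean distances:
|TT1|² = (-9−(-3))² + (8−6)² = 36 + 4 = 40
|TT2|² = (-9−6)² + (8−(-9))² = 225 + 289 = 514
|TT3|² = (-9−4)² + (8−1)² = 169 + 49 = 218
|TT4|² = (-9−1)² + (8−(-9))² = 100 + 289 = 389
|TT5|² = (-9−(-4))² + (8−9)² = 25 + 1 = 26
|TT6|² = (-9−(-2))² + (8−(-3))² = 49 + 121 = 170
|TT7|² = (-9−1)² + (8−7)² = 100 + 1 = 101
|TT8|² = (-9−(-8))² + (8−4)² = 1 + 16 = 17
|TT9|² = (-9−8)² + (8−(-1))² = 289 + 81 = 370
d²(T, T10) = (-9−3)² + (8−(-7))² = 144 + 225 = 369
Sorted ascending: T8, T5, T1, T7, … — the third-nearest is T1.

T1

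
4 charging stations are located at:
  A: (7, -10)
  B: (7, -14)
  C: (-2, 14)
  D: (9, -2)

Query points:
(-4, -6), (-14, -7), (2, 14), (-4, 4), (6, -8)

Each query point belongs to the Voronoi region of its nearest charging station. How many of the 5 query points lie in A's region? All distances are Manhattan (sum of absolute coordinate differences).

(-4, -6) — d to each: A:15, B:19, C:22, D:17 → nearest is A
(-14, -7) — d to each: A:24, B:28, C:33, D:28 → nearest is A
(2, 14) — d to each: A:29, B:33, C:4, D:23 → nearest is C
(-4, 4) — d to each: A:25, B:29, C:12, D:19 → nearest is C
(6, -8) — d to each: A:3, B:7, C:30, D:9 → nearest is A
3 of the 5 points have A as nearest.

3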